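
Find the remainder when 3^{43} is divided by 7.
By Fermat: 3^{6} ≡ 1 (mod 7). 43 = 7×6 + 1. So 3^{43} ≡ 3^{1} ≡ 3 (mod 7)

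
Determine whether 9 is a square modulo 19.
By Euler's criterion: 9^{9} ≡ 1 (mod 19). Since this equals 1, 9 is a QR.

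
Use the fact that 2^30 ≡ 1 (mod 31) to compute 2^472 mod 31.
By Fermat: 2^{30} ≡ 1 (mod 31). 472 ≡ 22 (mod 30). So 2^{472} ≡ 2^{22} ≡ 4 (mod 31)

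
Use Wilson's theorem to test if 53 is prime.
(52)! mod 53 = 52. Since 52 ≡ -1 (mod 53), 53 is prime.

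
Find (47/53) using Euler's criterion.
(47/53) = 47^{26} mod 53 = 1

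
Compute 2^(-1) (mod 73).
2^(-1) ≡ 37 (mod 73). Verification: 2 × 37 = 74 ≡ 1 (mod 73)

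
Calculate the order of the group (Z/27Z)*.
18

Prime factorization: 27 = 3^3
Using the formula φ(n) = n × Π(1 - 1/p) for each prime factor p:
φ(27) = 27 × (1 - 1/3)
φ(27) = 18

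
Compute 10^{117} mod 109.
101

Using successive squaring:
Binary expansion of 117: 1110101
Powers of 10 mod 109 (each is the square of the previous):
  10^1 ≡ 10 (mod 109)
  10^2 ≡ 10² = 100 ≡ 100 (mod 109)
  10^4 ≡ 100² = 10000 ≡ 81 (mod 109)
  10^8 ≡ 81² = 6561 ≡ 21 (mod 109)
  10^16 ≡ 21² = 441 ≡ 5 (mod 109)
  10^32 ≡ 5² = 25 ≡ 25 (mod 109)
  10^64 ≡ 25² = 625 ≡ 80 (mod 109)
117 = 64 + 32 + 16 + 4 + 1, so 10^117 = 10^64 × 10^32 × 10^16 × 10^4 × 10^1 ≡ 80 × 25 × 5 × 81 × 10 (mod 109)
Multiplying step by step:
  80 × 25 = 2000 ≡ 38 (mod 109)
  38 × 5 = 190 ≡ 81 (mod 109)
  81 × 81 = 6561 ≡ 21 (mod 109)
  21 × 10 = 210 ≡ 101 (mod 109)
Result: 10^117 ≡ 101 (mod 109)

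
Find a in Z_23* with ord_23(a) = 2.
22 has order 2 mod 23 since 22^{2} ≡ 1 (mod 23) and no smaller power works.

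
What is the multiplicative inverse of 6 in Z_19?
6^(-1) ≡ 16 (mod 19). Verification: 6 × 16 = 96 ≡ 1 (mod 19)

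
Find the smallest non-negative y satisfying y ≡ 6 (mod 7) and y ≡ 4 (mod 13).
M = 7 × 13 = 91. M₁ = 13, y₁ ≡ 6 (mod 7). M₂ = 7, y₂ ≡ 2 (mod 13). y = 6×13×6 + 4×7×2 ≡ 69 (mod 91)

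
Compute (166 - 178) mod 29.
17

(166 - 178) = -12
-12 mod 29 = 17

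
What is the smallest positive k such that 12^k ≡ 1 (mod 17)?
Powers of 12 mod 17: 12^1≡12, 12^2≡8, 12^3≡11, 12^4≡13, 12^5≡3, 12^6≡2, 12^7≡7, 12^8≡16, 12^9≡5, 12^10≡9, 12^11≡6, 12^12≡4, 12^13≡14, 12^14≡15, 12^15≡10, 12^16≡1. Order = 16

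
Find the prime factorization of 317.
317

Divide by primes starting from smallest:
317 ÷ 317 = 1

317 = 317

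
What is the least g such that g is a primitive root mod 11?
p - 1 = 10 has prime divisors 2, 5. h is a primitive root mod 11 iff h^(10/q) ≢ 1 (mod 11) for each such q.
h = 2: 2^5 ≡ 10, 2^2 ≡ 4 (mod 11); none is 1, so 2 has order 10 and is a primitive root.
The smallest primitive root mod 11 is g = 2.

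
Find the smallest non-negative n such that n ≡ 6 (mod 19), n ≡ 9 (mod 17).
196

Using the Chinese Remainder Theorem:
M = product of moduli = 323
For equation 1: M_1 = 17, 17 ≡ 17 (mod 19), inverse of 17 mod 19 is 9 (check: 17 × 9 = 153 ≡ 1 (mod 19))
For equation 2: M_2 = 19, 19 ≡ 2 (mod 17), inverse of 19 mod 17 is 9 (check: 2 × 9 = 18 ≡ 1 (mod 17))
Combine: n ≡ Σ r_i×M_i×(M_i⁻¹ mod m_i) = 6×17×9 + 9×19×9 = 918 + 1539 = 2457
2457 mod 323 = 196
n ≡ 196 (mod 323)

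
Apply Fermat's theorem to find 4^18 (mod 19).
By Fermat's Little Theorem, 4^{18} ≡ 1 (mod 19) since 19 is prime and gcd(4, 19) = 1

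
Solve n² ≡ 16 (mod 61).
The square roots of 16 mod 61 are 57 and 4. Verify: 57² = 3249 ≡ 16 (mod 61)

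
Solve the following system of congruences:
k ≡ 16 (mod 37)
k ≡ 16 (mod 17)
16

Using the Chinese Remainder Theorem:
M = product of moduli = 629
For equation 1: M_1 = 17, 17 ≡ 17 (mod 37), inverse of 17 mod 37 is 24 (check: 17 × 24 = 408 ≡ 1 (mod 37))
For equation 2: M_2 = 37, 37 ≡ 3 (mod 17), inverse of 37 mod 17 is 6 (check: 3 × 6 = 18 ≡ 1 (mod 17))
Combine: k ≡ Σ r_i×M_i×(M_i⁻¹ mod m_i) = 16×17×24 + 16×37×6 = 6528 + 3552 = 10080
10080 mod 629 = 16
k ≡ 16 (mod 629)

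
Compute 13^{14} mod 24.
1

Using successive squaring:
Binary expansion of 14: 1110
Powers of 13 mod 24 (each is the square of the previous):
  13^1 ≡ 13 (mod 24)
  13^2 ≡ 13² = 169 ≡ 1 (mod 24)
  13^4 ≡ 1² = 1 ≡ 1 (mod 24)
  13^8 ≡ 1² = 1 ≡ 1 (mod 24)
14 = 8 + 4 + 2, so 13^14 = 13^8 × 13^4 × 13^2 ≡ 1 × 1 × 1 (mod 24)
Multiplying step by step:
  1 × 1 = 1 ≡ 1 (mod 24)
  1 × 1 = 1 ≡ 1 (mod 24)
Result: 13^14 ≡ 1 (mod 24)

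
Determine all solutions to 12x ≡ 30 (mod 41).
23

Since gcd(12, 41) = 1 divides 30, a solution exists.
Multiply both sides by the inverse of 12 mod 41:
  12^(-1) mod 41 = 24
  x ≡ 24 × 30 ≡ 720 ≡ 23 (mod 41)
Verification: 12 × 23 = 276 = 6 × 41 + 30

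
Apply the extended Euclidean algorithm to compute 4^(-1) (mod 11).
Extended GCD: 4(3) + 11(-1) = 1. So 4^(-1) ≡ 3 ≡ 3 (mod 11). Verify: 4 × 3 = 12 ≡ 1 (mod 11)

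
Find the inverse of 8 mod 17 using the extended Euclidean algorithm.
Extended GCD: 8(-2) + 17(1) = 1. So 8^(-1) ≡ 15 ≡ 15 (mod 17). Verify: 8 × 15 = 120 ≡ 1 (mod 17)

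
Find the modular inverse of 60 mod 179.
60^(-1) ≡ 3 (mod 179). Verification: 60 × 3 = 180 ≡ 1 (mod 179)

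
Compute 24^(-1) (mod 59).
24^(-1) ≡ 32 (mod 59). Verification: 24 × 32 = 768 ≡ 1 (mod 59)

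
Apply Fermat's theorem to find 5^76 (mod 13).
By Fermat: 5^{12} ≡ 1 (mod 13). 76 = 6×12 + 4. So 5^{76} ≡ 5^{4} ≡ 1 (mod 13)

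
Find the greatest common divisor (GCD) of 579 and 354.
3

Using the Euclidean algorithm:
579 = 1 × 354 + 225
354 = 1 × 225 + 129
225 = 1 × 129 + 96
129 = 1 × 96 + 33
96 = 2 × 33 + 30
33 = 1 × 30 + 3
30 = 10 × 3 + 0

GCD(579, 354) = 3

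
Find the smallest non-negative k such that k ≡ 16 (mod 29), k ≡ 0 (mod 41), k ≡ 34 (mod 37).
42066

Using the Chinese Remainder Theorem:
M = product of moduli = 43993
For equation 1: M_1 = 1517, 1517 ≡ 9 (mod 29), inverse of 1517 mod 29 is 13 (check: 9 × 13 = 117 ≡ 1 (mod 29))
For equation 2: M_2 = 1073, 1073 ≡ 7 (mod 41), inverse of 1073 mod 41 is 6 (check: 7 × 6 = 42 ≡ 1 (mod 41))
For equation 3: M_3 = 1189, 1189 ≡ 5 (mod 37), inverse of 1189 mod 37 is 15 (check: 5 × 15 = 75 ≡ 1 (mod 37))
Combine: k ≡ Σ r_i×M_i×(M_i⁻¹ mod m_i) = 16×1517×13 + 0×1073×6 + 34×1189×15 = 315536 + 0 + 606390 = 921926
921926 mod 43993 = 42066
k ≡ 42066 (mod 43993)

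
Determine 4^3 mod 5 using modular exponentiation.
3 = 2 + 1 (binary 11). Repeated squaring mod 5: 4^1 ≡ 4; 4^2 ≡ 4² = 16 ≡ 1. Multiply: 4^3 = 4^2 × 4^1 ≡ 1 × 4 (mod 5): 1 × 4 = 4 ≡ 4. So 4^3 ≡ 4 (mod 5).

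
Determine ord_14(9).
Powers of 9 mod 14: 9^1≡9, 9^2≡11, 9^3≡1. Order = 3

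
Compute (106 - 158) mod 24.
20

(106 - 158) = -52
-52 mod 24 = 20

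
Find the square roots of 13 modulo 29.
The square roots of 13 mod 29 are 10 and 19. Verify: 10² = 100 ≡ 13 (mod 29)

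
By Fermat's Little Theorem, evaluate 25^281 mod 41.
By Fermat: 25^{40} ≡ 1 (mod 41). 281 = 7×40 + 1. So 25^{281} ≡ 25^{1} ≡ 25 (mod 41)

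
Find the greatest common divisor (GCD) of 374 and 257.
1

Using the Euclidean algorithm:
374 = 1 × 257 + 117
257 = 2 × 117 + 23
117 = 5 × 23 + 2
23 = 11 × 2 + 1
2 = 2 × 1 + 0

GCD(374, 257) = 1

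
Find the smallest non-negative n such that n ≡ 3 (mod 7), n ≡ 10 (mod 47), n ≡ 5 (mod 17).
668

Using the Chinese Remainder Theorem:
M = product of moduli = 5593
For equation 1: M_1 = 799, 799 ≡ 1 (mod 7), inverse of 799 mod 7 is 1 (check: 1 × 1 = 1 ≡ 1 (mod 7))
For equation 2: M_2 = 119, 119 ≡ 25 (mod 47), inverse of 119 mod 47 is 32 (check: 25 × 32 = 800 ≡ 1 (mod 47))
For equation 3: M_3 = 329, 329 ≡ 6 (mod 17), inverse of 329 mod 17 is 3 (check: 6 × 3 = 18 ≡ 1 (mod 17))
Combine: n ≡ Σ r_i×M_i×(M_i⁻¹ mod m_i) = 3×799×1 + 10×119×32 + 5×329×3 = 2397 + 38080 + 4935 = 45412
45412 mod 5593 = 668
n ≡ 668 (mod 5593)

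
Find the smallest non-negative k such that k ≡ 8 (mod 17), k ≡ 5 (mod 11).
93

Using the Chinese Remainder Theorem:
M = product of moduli = 187
For equation 1: M_1 = 11, 11 ≡ 11 (mod 17), inverse of 11 mod 17 is 14 (check: 11 × 14 = 154 ≡ 1 (mod 17))
For equation 2: M_2 = 17, 17 ≡ 6 (mod 11), inverse of 17 mod 11 is 2 (check: 6 × 2 = 12 ≡ 1 (mod 11))
Combine: k ≡ Σ r_i×M_i×(M_i⁻¹ mod m_i) = 8×11×14 + 5×17×2 = 1232 + 170 = 1402
1402 mod 187 = 93
k ≡ 93 (mod 187)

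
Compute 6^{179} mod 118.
106

Using successive squaring:
Binary expansion of 179: 10110011
Powers of 6 mod 118 (each is the square of the previous):
  6^1 ≡ 6 (mod 118)
  6^2 ≡ 6² = 36 ≡ 36 (mod 118)
  6^4 ≡ 36² = 1296 ≡ 116 (mod 118)
  6^8 ≡ 116² = 13456 ≡ 4 (mod 118)
  6^16 ≡ 4² = 16 ≡ 16 (mod 118)
  6^32 ≡ 16² = 256 ≡ 20 (mod 118)
  6^64 ≡ 20² = 400 ≡ 46 (mod 118)
  6^128 ≡ 46² = 2116 ≡ 110 (mod 118)
179 = 128 + 32 + 16 + 2 + 1, so 6^179 = 6^128 × 6^32 × 6^16 × 6^2 × 6^1 ≡ 110 × 20 × 16 × 36 × 6 (mod 118)
Multiplying step by step:
  110 × 20 = 2200 ≡ 76 (mod 118)
  76 × 16 = 1216 ≡ 36 (mod 118)
  36 × 36 = 1296 ≡ 116 (mod 118)
  116 × 6 = 696 ≡ 106 (mod 118)
Result: 6^179 ≡ 106 (mod 118)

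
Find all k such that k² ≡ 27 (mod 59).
The square roots of 27 mod 59 are 26 and 33. Verify: 26² = 676 ≡ 27 (mod 59)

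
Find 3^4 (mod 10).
4 = 4 (binary 100). Repeated squaring mod 10: 3^1 ≡ 3; 3^2 ≡ 3² = 9 ≡ 9; 3^4 ≡ 9² = 81 ≡ 1. So 3^4 ≡ 1 (mod 10).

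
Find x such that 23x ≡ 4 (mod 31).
15

Since gcd(23, 31) = 1 divides 4, a solution exists.
Multiply both sides by the inverse of 23 mod 31:
  23^(-1) mod 31 = 27
  x ≡ 27 × 4 ≡ 108 ≡ 15 (mod 31)
Verification: 23 × 15 = 345 = 11 × 31 + 4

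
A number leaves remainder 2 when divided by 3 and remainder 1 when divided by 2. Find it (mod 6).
M = 3 × 2 = 6. M₁ = 2, y₁ ≡ 2 (mod 3). M₂ = 3, y₂ ≡ 1 (mod 2). n = 2×2×2 + 1×3×1 ≡ 5 (mod 6)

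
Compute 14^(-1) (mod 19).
14^(-1) ≡ 15 (mod 19). Verification: 14 × 15 = 210 ≡ 1 (mod 19)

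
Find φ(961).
930

Prime factorization: 961 = 31^2
Using the formula φ(n) = n × Π(1 - 1/p) for each prime factor p:
φ(961) = 961 × (1 - 1/31)
φ(961) = 930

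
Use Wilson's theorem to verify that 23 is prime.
(22)! mod 23 = 22. Since this equals -1 (mod 23), Wilson confirms 23 is prime.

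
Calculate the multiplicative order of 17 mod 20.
Powers of 17 mod 20: 17^1≡17, 17^2≡9, 17^3≡13, 17^4≡1. Order = 4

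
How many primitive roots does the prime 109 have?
Number of primitive roots mod 109 = φ(108) = 36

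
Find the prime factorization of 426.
2 × 3 × 71

Divide by primes starting from smallest:
426 ÷ 2 = 213
213 ÷ 3 = 71
71 ÷ 71 = 1

426 = 2 × 3 × 71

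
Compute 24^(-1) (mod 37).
24^(-1) ≡ 17 (mod 37). Verification: 24 × 17 = 408 ≡ 1 (mod 37)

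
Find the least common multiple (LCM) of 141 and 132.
6204

First find GCD(141, 132) using the Euclidean algorithm:
141 = 1 × 132 + 9
132 = 14 × 9 + 6
9 = 1 × 6 + 3
6 = 2 × 3 + 0
GCD(141, 132) = 3

LCM formula: LCM(a, b) = (a × b) / GCD(a, b)
LCM(141, 132) = (141 × 132) / 3
LCM(141, 132) = 18612 / 3
LCM(141, 132) = 6204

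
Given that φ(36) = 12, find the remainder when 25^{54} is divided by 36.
By Euler: 25^{12} ≡ 1 (mod 36) since gcd(25, 36) = 1. 54 = 4×12 + 6. So 25^{54} ≡ 25^{6} ≡ 1 (mod 36)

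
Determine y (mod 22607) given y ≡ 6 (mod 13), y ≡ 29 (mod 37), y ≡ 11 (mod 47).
9834

Using the Chinese Remainder Theorem:
M = product of moduli = 22607
For equation 1: M_1 = 1739, 1739 ≡ 10 (mod 13), inverse of 1739 mod 13 is 4 (check: 10 × 4 = 40 ≡ 1 (mod 13))
For equation 2: M_2 = 611, 611 ≡ 19 (mod 37), inverse of 611 mod 37 is 2 (check: 19 × 2 = 38 ≡ 1 (mod 37))
For equation 3: M_3 = 481, 481 ≡ 11 (mod 47), inverse of 481 mod 47 is 30 (check: 11 × 30 = 330 ≡ 1 (mod 47))
Combine: y ≡ Σ r_i×M_i×(M_i⁻¹ mod m_i) = 6×1739×4 + 29×611×2 + 11×481×30 = 41736 + 35438 + 158730 = 235904
235904 mod 22607 = 9834
y ≡ 9834 (mod 22607)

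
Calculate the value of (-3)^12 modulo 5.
Using Fermat: (-3)^{4} ≡ 1 (mod 5). 12 ≡ 0 (mod 4). So (-3)^{12} ≡ (-3)^{0} ≡ 1 (mod 5)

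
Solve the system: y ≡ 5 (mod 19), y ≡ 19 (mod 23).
M = 19 × 23 = 437. M₁ = 23, y₁ ≡ 5 (mod 19). M₂ = 19, y₂ ≡ 17 (mod 23). y = 5×23×5 + 19×19×17 ≡ 157 (mod 437)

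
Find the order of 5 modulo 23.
Powers of 5 mod 23: 5^1≡5, 5^2≡2, 5^3≡10, 5^4≡4, 5^5≡20, 5^6≡8, 5^7≡17, 5^8≡16, 5^9≡11, 5^10≡9, 5^11≡22, 5^12≡18, 5^13≡21, 5^14≡13, 5^15≡19, 5^16≡3, 5^17≡15, 5^18≡6, 5^19≡7, 5^20≡12, 5^21≡14, 5^22≡1. Order = 22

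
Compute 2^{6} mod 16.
0

Using successive squaring:
Binary expansion of 6: 110
Powers of 2 mod 16 (each is the square of the previous):
  2^1 ≡ 2 (mod 16)
  2^2 ≡ 2² = 4 ≡ 4 (mod 16)
  2^4 ≡ 4² = 16 ≡ 0 (mod 16)
6 = 4 + 2, so 2^6 = 2^4 × 2^2 ≡ 0 × 4 (mod 16)
Multiplying step by step:
  0 × 4 = 0 ≡ 0 (mod 16)
Result: 2^6 ≡ 0 (mod 16)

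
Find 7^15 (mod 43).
Using repeated squaring. 15 = 8 + 4 + 2 + 1 (binary 1111). Repeated squaring mod 43: 7^1 ≡ 7; 7^2 ≡ 7² = 49 ≡ 6; 7^4 ≡ 6² = 36 ≡ 36; 7^8 ≡ 36² = 1296 ≡ 6. Multiply: 7^15 = 7^8 × 7^4 × 7^2 × 7^1 ≡ 6 × 36 × 6 × 7 (mod 43): 6 × 36 = 216 ≡ 1; 1 × 6 = 6 ≡ 6; 6 × 7 = 42 ≡ 42. So 7^15 ≡ 42 (mod 43).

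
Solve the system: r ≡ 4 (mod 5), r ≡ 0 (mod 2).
M = 5 × 2 = 10. M₁ = 2, y₁ ≡ 3 (mod 5). M₂ = 5, y₂ ≡ 1 (mod 2). r = 4×2×3 + 0×5×1 ≡ 4 (mod 10)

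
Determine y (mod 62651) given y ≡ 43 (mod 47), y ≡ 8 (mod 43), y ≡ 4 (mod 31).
28431

Using the Chinese Remainder Theorem:
M = product of moduli = 62651
For equation 1: M_1 = 1333, 1333 ≡ 17 (mod 47), inverse of 1333 mod 47 is 36 (check: 17 × 36 = 612 ≡ 1 (mod 47))
For equation 2: M_2 = 1457, 1457 ≡ 38 (mod 43), inverse of 1457 mod 43 is 17 (check: 38 × 17 = 646 ≡ 1 (mod 43))
For equation 3: M_3 = 2021, 2021 ≡ 6 (mod 31), inverse of 2021 mod 31 is 26 (check: 6 × 26 = 156 ≡ 1 (mod 31))
Combine: y ≡ Σ r_i×M_i×(M_i⁻¹ mod m_i) = 43×1333×36 + 8×1457×17 + 4×2021×26 = 2063484 + 198152 + 210184 = 2471820
2471820 mod 62651 = 28431
y ≡ 28431 (mod 62651)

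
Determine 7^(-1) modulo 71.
7^(-1) ≡ 61 (mod 71). Verification: 7 × 61 = 427 ≡ 1 (mod 71)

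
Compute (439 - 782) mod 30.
17

(439 - 782) = -343
-343 mod 30 = 17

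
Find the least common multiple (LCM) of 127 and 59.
7493

First find GCD(127, 59) using the Euclidean algorithm:
127 = 2 × 59 + 9
59 = 6 × 9 + 5
9 = 1 × 5 + 4
5 = 1 × 4 + 1
4 = 4 × 1 + 0
GCD(127, 59) = 1

LCM formula: LCM(a, b) = (a × b) / GCD(a, b)
LCM(127, 59) = (127 × 59) / 1
LCM(127, 59) = 7493 / 1
LCM(127, 59) = 7493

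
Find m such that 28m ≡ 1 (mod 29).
28^(-1) ≡ 28 (mod 29). Verification: 28 × 28 = 784 ≡ 1 (mod 29)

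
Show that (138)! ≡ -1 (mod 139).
(138)! mod 139 = 138. Since this equals -1 (mod 139), Wilson confirms 139 is prime.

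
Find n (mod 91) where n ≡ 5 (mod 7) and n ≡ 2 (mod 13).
M = 7 × 13 = 91. M₁ = 13, y₁ ≡ 6 (mod 7). M₂ = 7, y₂ ≡ 2 (mod 13). n = 5×13×6 + 2×7×2 ≡ 54 (mod 91)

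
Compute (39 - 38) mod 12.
1

(39 - 38) = 1
1 mod 12 = 1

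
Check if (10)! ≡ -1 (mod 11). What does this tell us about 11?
(10)! mod 11 = 10. Since this equals -1 (mod 11), Wilson confirms 11 is prime.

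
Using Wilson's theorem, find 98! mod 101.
(100)! = (98)! × (99) × (100) ≡ -1 (mod 101). So (98)! ≡ -1 × [(100)(99)]^(-1) ≡ 50 (mod 101)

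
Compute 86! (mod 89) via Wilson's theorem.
(88)! = (86)! × (87) × (88) ≡ -1 (mod 89). So (86)! ≡ -1 × [(88)(87)]^(-1) ≡ 44 (mod 89)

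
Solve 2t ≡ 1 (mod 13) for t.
7

Using Extended Euclidean Algorithm:
gcd(2, 13) = 1
Bezout coefficients: 2 × -6 + 13 × 1 = 1
So 2 × -6 ≡ 1 (mod 13)
The inverse is -6 mod 13 = 7
Verification: 2 × 7 = 14 = 1 × 13 + 1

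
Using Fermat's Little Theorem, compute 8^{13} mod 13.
8

By Fermat's Little Theorem, a^(p-1) ≡ 1 (mod p) for prime p and gcd(a, p) = 1
Here p = 13, so 8^12 ≡ 1 (mod 13)
We can reduce the exponent: 13 mod 12 = 1
So 8^13 ≡ 8^1 (mod 13)
Computing: 8^1 mod 13 = 8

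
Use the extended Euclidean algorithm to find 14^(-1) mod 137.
Extended GCD: 14(49) + 137(-5) = 1. So 14^(-1) ≡ 49 ≡ 49 (mod 137). Verify: 14 × 49 = 686 ≡ 1 (mod 137)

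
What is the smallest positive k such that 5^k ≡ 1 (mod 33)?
Powers of 5 mod 33: 5^1≡5, 5^2≡25, 5^3≡26, 5^4≡31, 5^5≡23, 5^6≡16, 5^7≡14, 5^8≡4, 5^9≡20, 5^10≡1. Order = 10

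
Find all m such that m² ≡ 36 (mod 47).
The square roots of 36 mod 47 are 6 and 41. Verify: 6² = 36 ≡ 36 (mod 47)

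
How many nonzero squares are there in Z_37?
For prime 37, there are (p-1)/2 = (37-1)/2 = 18 quadratic residues (excluding 0).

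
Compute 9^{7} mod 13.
9

Using successive squaring:
Binary expansion of 7: 111
Powers of 9 mod 13 (each is the square of the previous):
  9^1 ≡ 9 (mod 13)
  9^2 ≡ 9² = 81 ≡ 3 (mod 13)
  9^4 ≡ 3² = 9 ≡ 9 (mod 13)
7 = 4 + 2 + 1, so 9^7 = 9^4 × 9^2 × 9^1 ≡ 9 × 3 × 9 (mod 13)
Multiplying step by step:
  9 × 3 = 27 ≡ 1 (mod 13)
  1 × 9 = 9 ≡ 9 (mod 13)
Result: 9^7 ≡ 9 (mod 13)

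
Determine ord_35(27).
Powers of 27 mod 35: 27^1≡27, 27^2≡29, 27^3≡13, 27^4≡1. Order = 4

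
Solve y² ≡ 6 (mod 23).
The square roots of 6 mod 23 are 12 and 11. Verify: 12² = 144 ≡ 6 (mod 23)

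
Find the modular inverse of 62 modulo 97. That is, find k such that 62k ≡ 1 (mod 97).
36

Using Extended Euclidean Algorithm:
gcd(62, 97) = 1
Bezout coefficients: 62 × 36 + 97 × -23 = 1
So 62 × 36 ≡ 1 (mod 97)
The inverse is 36 mod 97 = 36
Verification: 62 × 36 = 2232 = 23 × 97 + 1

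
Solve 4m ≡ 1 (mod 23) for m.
4^(-1) ≡ 6 (mod 23). Verification: 4 × 6 = 24 ≡ 1 (mod 23)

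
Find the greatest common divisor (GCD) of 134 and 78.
2

Using the Euclidean algorithm:
134 = 1 × 78 + 56
78 = 1 × 56 + 22
56 = 2 × 22 + 12
22 = 1 × 12 + 10
12 = 1 × 10 + 2
10 = 5 × 2 + 0

GCD(134, 78) = 2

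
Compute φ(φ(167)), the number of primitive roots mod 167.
Number of primitive roots mod 167 = φ(166) = 82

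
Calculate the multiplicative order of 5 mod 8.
Powers of 5 mod 8: 5^1≡5, 5^2≡1. Order = 2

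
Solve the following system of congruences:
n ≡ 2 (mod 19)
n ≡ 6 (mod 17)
40

Using the Chinese Remainder Theorem:
M = product of moduli = 323
For equation 1: M_1 = 17, 17 ≡ 17 (mod 19), inverse of 17 mod 19 is 9 (check: 17 × 9 = 153 ≡ 1 (mod 19))
For equation 2: M_2 = 19, 19 ≡ 2 (mod 17), inverse of 19 mod 17 is 9 (check: 2 × 9 = 18 ≡ 1 (mod 17))
Combine: n ≡ Σ r_i×M_i×(M_i⁻¹ mod m_i) = 2×17×9 + 6×19×9 = 306 + 1026 = 1332
1332 mod 323 = 40
n ≡ 40 (mod 323)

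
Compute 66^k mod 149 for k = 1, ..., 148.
g^1, g^2, ..., g^{148} mod 149: {66, 35, 75, 33, 92, 112, 91, 46, 56, 120, 23, 28, 60, 86, 14, 30, 43, 7, 15, 96, 78, 82, 48, 39, 41, 24, 94, 95, 12, 47, 122, 6, 98, 61, 3, 49, 105, 76, 99, 127, 38, 124, 138, 19, 62, 69, 84, 31, 109, 42, 90, 129, 21, 45, 139, 85, 97, 144, 117, 123, 72, 133, 136, 36, 141, 68, 18, 145, 34, 9, 147, 17, 79, 148, 83, 114, 74, 116, 57, 37, 58, 103, 93, 29, 126, 121, 89, 63, 135, 119, 106, 142, 134, 53, 71, 67, 101, 110, 108, 125, 55, 54, 137, 102, 27, 143, 51, 88, 146, 100, 44, 73, 50, 22, 111, 25, 11, 130, 87, 80, 65, 118, 40, 107, 59, 20, 128, 104, 10, 64, 52, 5, 32, 26, 77, 16, 13, 113, 8, 81, 131, 4, 115, 140, 2, 132, 70, 1}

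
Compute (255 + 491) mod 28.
18

(255 + 491) = 746
746 mod 28 = 18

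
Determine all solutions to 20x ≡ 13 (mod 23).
11

Since gcd(20, 23) = 1 divides 13, a solution exists.
Multiply both sides by the inverse of 20 mod 23:
  20^(-1) mod 23 = 15
  x ≡ 15 × 13 ≡ 195 ≡ 11 (mod 23)
Verification: 20 × 11 = 220 = 9 × 23 + 13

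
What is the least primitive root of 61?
2

A primitive root g modulo p has order p-1 = 60
Prime divisors of 60: [2, 3, 5]
g is a primitive root iff g^(60/q) ≢ 1 (mod 61) for each prime divisor q
Testing small values:
  g = 2: 2^30 ≡ 60, 2^20 ≡ 47, 2^12 ≡ 9 (mod 61) → none is 1, primitive root!
The smallest primitive root is 2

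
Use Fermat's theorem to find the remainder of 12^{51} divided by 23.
16

By Fermat's Little Theorem, a^(p-1) ≡ 1 (mod p) for prime p and gcd(a, p) = 1
Here p = 23, so 12^22 ≡ 1 (mod 23)
We can reduce the exponent: 51 mod 22 = 7
So 12^51 ≡ 12^7 (mod 23)
Computing: 12^7 mod 23 = 16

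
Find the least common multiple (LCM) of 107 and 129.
13803

First find GCD(107, 129) using the Euclidean algorithm:
107 = 0 × 129 + 107
129 = 1 × 107 + 22
107 = 4 × 22 + 19
22 = 1 × 19 + 3
19 = 6 × 3 + 1
3 = 3 × 1 + 0
GCD(107, 129) = 1

LCM formula: LCM(a, b) = (a × b) / GCD(a, b)
LCM(107, 129) = (107 × 129) / 1
LCM(107, 129) = 13803 / 1
LCM(107, 129) = 13803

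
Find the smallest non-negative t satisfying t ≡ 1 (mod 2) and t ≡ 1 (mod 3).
M = 2 × 3 = 6. M₁ = 3, y₁ ≡ 1 (mod 2). M₂ = 2, y₂ ≡ 2 (mod 3). t = 1×3×1 + 1×2×2 ≡ 1 (mod 6)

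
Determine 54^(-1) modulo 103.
54^(-1) ≡ 21 (mod 103). Verification: 54 × 21 = 1134 ≡ 1 (mod 103)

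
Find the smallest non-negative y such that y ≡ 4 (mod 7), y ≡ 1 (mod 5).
11

Using the Chinese Remainder Theorem:
M = product of moduli = 35
For equation 1: M_1 = 5, 5 ≡ 5 (mod 7), inverse of 5 mod 7 is 3 (check: 5 × 3 = 15 ≡ 1 (mod 7))
For equation 2: M_2 = 7, 7 ≡ 2 (mod 5), inverse of 7 mod 5 is 3 (check: 2 × 3 = 6 ≡ 1 (mod 5))
Combine: y ≡ Σ r_i×M_i×(M_i⁻¹ mod m_i) = 4×5×3 + 1×7×3 = 60 + 21 = 81
81 mod 35 = 11
y ≡ 11 (mod 35)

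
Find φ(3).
2

Prime factorization: 3 = 3
Using the formula φ(n) = n × Π(1 - 1/p) for each prime factor p:
φ(3) = 3 × (1 - 1/3)
φ(3) = 2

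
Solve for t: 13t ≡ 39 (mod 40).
3

Since gcd(13, 40) = 1 divides 39, a solution exists.
Multiply both sides by the inverse of 13 mod 40:
  13^(-1) mod 40 = 37
  x ≡ 37 × 39 ≡ 1443 ≡ 3 (mod 40)
Verification: 13 × 3 = 39 = 0 × 40 + 39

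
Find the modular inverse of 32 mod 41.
32^(-1) ≡ 9 (mod 41). Verification: 32 × 9 = 288 ≡ 1 (mod 41)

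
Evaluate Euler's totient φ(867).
544

Prime factorization: 867 = 3 × 17^2
Using the formula φ(n) = n × Π(1 - 1/p) for each prime factor p:
φ(867) = 867 × (1 - 1/3) × (1 - 1/17)
φ(867) = 544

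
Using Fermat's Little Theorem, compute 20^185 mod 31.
By Fermat: 20^{30} ≡ 1 (mod 31). 185 = 6×30 + 5. So 20^{185} ≡ 20^{5} ≡ 25 (mod 31)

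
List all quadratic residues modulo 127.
QRs mod 127: {1, 2, 4, 8, 9, 11, 13, 15, 16, 17, 18, 19, 21, 22, 25, 26, 30, 31, 32, 34, 35, 36, 37, 38, 41, 42, 44, 47, 49, 50, 52, 60, 61, 62, 64, 68, 69, 70, 71, 72, 73, 74, 76, 79, 81, 82, 84, 87, 88, 94, 98, 99, 100, 103, 104, 107, 113, 115, 117, 120, 121, 122, 124}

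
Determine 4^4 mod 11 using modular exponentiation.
4 = 4 (binary 100). Repeated squaring mod 11: 4^1 ≡ 4; 4^2 ≡ 4² = 16 ≡ 5; 4^4 ≡ 5² = 25 ≡ 3. So 4^4 ≡ 3 (mod 11).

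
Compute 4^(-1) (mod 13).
10

Using Extended Euclidean Algorithm:
gcd(4, 13) = 1
Bezout coefficients: 4 × -3 + 13 × 1 = 1
So 4 × -3 ≡ 1 (mod 13)
The inverse is -3 mod 13 = 10
Verification: 4 × 10 = 40 = 3 × 13 + 1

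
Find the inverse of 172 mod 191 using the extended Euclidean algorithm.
Extended GCD: 172(10) + 191(-9) = 1. So 172^(-1) ≡ 10 ≡ 10 (mod 191). Verify: 172 × 10 = 1720 ≡ 1 (mod 191)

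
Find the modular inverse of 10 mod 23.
10^(-1) ≡ 7 (mod 23). Verification: 10 × 7 = 70 ≡ 1 (mod 23)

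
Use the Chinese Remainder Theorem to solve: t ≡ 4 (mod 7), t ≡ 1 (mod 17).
M = 7 × 17 = 119. M₁ = 17, y₁ ≡ 5 (mod 7). M₂ = 7, y₂ ≡ 5 (mod 17). t = 4×17×5 + 1×7×5 ≡ 18 (mod 119)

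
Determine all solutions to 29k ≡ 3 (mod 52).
27

Since gcd(29, 52) = 1 divides 3, a solution exists.
Multiply both sides by the inverse of 29 mod 52:
  29^(-1) mod 52 = 9
  x ≡ 9 × 3 ≡ 27 ≡ 27 (mod 52)
Verification: 29 × 27 = 783 = 15 × 52 + 3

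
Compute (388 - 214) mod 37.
26

(388 - 214) = 174
174 mod 37 = 26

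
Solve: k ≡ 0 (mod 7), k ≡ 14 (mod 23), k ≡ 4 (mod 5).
M = 7 × 23 × 5 = 805. M₁ = 115, y₁ ≡ 5 (mod 7). M₂ = 35, y₂ ≡ 2 (mod 23). M₃ = 161, y₃ ≡ 1 (mod 5). k = 0×115×5 + 14×35×2 + 4×161×1 ≡ 14 (mod 805)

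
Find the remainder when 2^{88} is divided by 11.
By Fermat: 2^{10} ≡ 1 (mod 11). 88 = 8×10 + 8. So 2^{88} ≡ 2^{8} ≡ 3 (mod 11)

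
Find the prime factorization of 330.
2 × 3 × 5 × 11

Divide by primes starting from smallest:
330 ÷ 2 = 165
165 ÷ 3 = 55
55 ÷ 5 = 11
11 ÷ 11 = 1

330 = 2 × 3 × 5 × 11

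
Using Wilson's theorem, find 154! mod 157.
(156)! = (154)! × (155) × (156) ≡ -1 (mod 157). So (154)! ≡ -1 × [(156)(155)]^(-1) ≡ 78 (mod 157)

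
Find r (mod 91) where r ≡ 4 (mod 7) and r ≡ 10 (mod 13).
M = 7 × 13 = 91. M₁ = 13, y₁ ≡ 6 (mod 7). M₂ = 7, y₂ ≡ 2 (mod 13). r = 4×13×6 + 10×7×2 ≡ 88 (mod 91)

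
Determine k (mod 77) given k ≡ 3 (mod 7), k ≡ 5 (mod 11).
38

Using the Chinese Remainder Theorem:
M = product of moduli = 77
For equation 1: M_1 = 11, 11 ≡ 4 (mod 7), inverse of 11 mod 7 is 2 (check: 4 × 2 = 8 ≡ 1 (mod 7))
For equation 2: M_2 = 7, 7 ≡ 7 (mod 11), inverse of 7 mod 11 is 8 (check: 7 × 8 = 56 ≡ 1 (mod 11))
Combine: k ≡ Σ r_i×M_i×(M_i⁻¹ mod m_i) = 3×11×2 + 5×7×8 = 66 + 280 = 346
346 mod 77 = 38
k ≡ 38 (mod 77)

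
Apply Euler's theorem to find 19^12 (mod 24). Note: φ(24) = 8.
By Euler: 19^{8} ≡ 1 (mod 24) since gcd(19, 24) = 1. 12 = 1×8 + 4. So 19^{12} ≡ 19^{4} ≡ 1 (mod 24)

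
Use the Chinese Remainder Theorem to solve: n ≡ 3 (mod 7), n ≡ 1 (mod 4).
M = 7 × 4 = 28. M₁ = 4, y₁ ≡ 2 (mod 7). M₂ = 7, y₂ ≡ 3 (mod 4). n = 3×4×2 + 1×7×3 ≡ 17 (mod 28)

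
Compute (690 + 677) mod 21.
2

(690 + 677) = 1367
1367 mod 21 = 2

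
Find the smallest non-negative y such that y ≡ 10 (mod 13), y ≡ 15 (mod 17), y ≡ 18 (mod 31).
49

Using the Chinese Remainder Theorem:
M = product of moduli = 6851
For equation 1: M_1 = 527, 527 ≡ 7 (mod 13), inverse of 527 mod 13 is 2 (check: 7 × 2 = 14 ≡ 1 (mod 13))
For equation 2: M_2 = 403, 403 ≡ 12 (mod 17), inverse of 403 mod 17 is 10 (check: 12 × 10 = 120 ≡ 1 (mod 17))
For equation 3: M_3 = 221, 221 ≡ 4 (mod 31), inverse of 221 mod 31 is 8 (check: 4 × 8 = 32 ≡ 1 (mod 31))
Combine: y ≡ Σ r_i×M_i×(M_i⁻¹ mod m_i) = 10×527×2 + 15×403×10 + 18×221×8 = 10540 + 60450 + 31824 = 102814
102814 mod 6851 = 49
y ≡ 49 (mod 6851)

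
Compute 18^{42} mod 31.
8

Using successive squaring:
Binary expansion of 42: 101010
Powers of 18 mod 31 (each is the square of the previous):
  18^1 ≡ 18 (mod 31)
  18^2 ≡ 18² = 324 ≡ 14 (mod 31)
  18^4 ≡ 14² = 196 ≡ 10 (mod 31)
  18^8 ≡ 10² = 100 ≡ 7 (mod 31)
  18^16 ≡ 7² = 49 ≡ 18 (mod 31)
  18^32 ≡ 18² = 324 ≡ 14 (mod 31)
42 = 32 + 8 + 2, so 18^42 = 18^32 × 18^8 × 18^2 ≡ 14 × 7 × 14 (mod 31)
Multiplying step by step:
  14 × 7 = 98 ≡ 5 (mod 31)
  5 × 14 = 70 ≡ 8 (mod 31)
Result: 18^42 ≡ 8 (mod 31)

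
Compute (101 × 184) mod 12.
8

(101 × 184) = 18584
18584 mod 12 = 8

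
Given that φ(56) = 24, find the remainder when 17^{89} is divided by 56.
By Euler: 17^{24} ≡ 1 (mod 56) since gcd(17, 56) = 1. 89 = 3×24 + 17. So 17^{89} ≡ 17^{17} ≡ 33 (mod 56)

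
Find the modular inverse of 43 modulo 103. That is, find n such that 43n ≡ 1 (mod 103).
12

Using Extended Euclidean Algorithm:
gcd(43, 103) = 1
Bezout coefficients: 43 × 12 + 103 × -5 = 1
So 43 × 12 ≡ 1 (mod 103)
The inverse is 12 mod 103 = 12
Verification: 43 × 12 = 516 = 5 × 103 + 1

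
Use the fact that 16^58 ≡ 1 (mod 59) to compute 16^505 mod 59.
By Fermat: 16^{58} ≡ 1 (mod 59). 505 = 8×58 + 41. So 16^{505} ≡ 16^{41} ≡ 45 (mod 59)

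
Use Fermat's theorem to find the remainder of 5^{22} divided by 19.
17

By Fermat's Little Theorem, a^(p-1) ≡ 1 (mod p) for prime p and gcd(a, p) = 1
Here p = 19, so 5^18 ≡ 1 (mod 19)
We can reduce the exponent: 22 mod 18 = 4
So 5^22 ≡ 5^4 (mod 19)
Computing: 5^4 mod 19 = 17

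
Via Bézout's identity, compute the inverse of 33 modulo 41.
Extended GCD: 33(5) + 41(-4) = 1. So 33^(-1) ≡ 5 ≡ 5 (mod 41). Verify: 33 × 5 = 165 ≡ 1 (mod 41)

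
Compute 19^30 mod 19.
Using repeated squaring. 19 ≡ 0 (mod 19). 30 = 16 + 8 + 4 + 2 (binary 11110). Repeated squaring mod 19: 0^1 ≡ 0; 0^2 ≡ 0² = 0 ≡ 0; 0^4 ≡ 0² = 0 ≡ 0; 0^8 ≡ 0² = 0 ≡ 0; 0^16 ≡ 0² = 0 ≡ 0. Multiply: 19^30 ≡ 0^16 × 0^8 × 0^4 × 0^2 ≡ 0 × 0 × 0 × 0 (mod 19): 0 × 0 = 0 ≡ 0; 0 × 0 = 0 ≡ 0; 0 × 0 = 0 ≡ 0. So 19^30 ≡ 0 (mod 19).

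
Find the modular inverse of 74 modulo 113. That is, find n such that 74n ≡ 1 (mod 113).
84

Using Extended Euclidean Algorithm:
gcd(74, 113) = 1
Bezout coefficients: 74 × -29 + 113 × 19 = 1
So 74 × -29 ≡ 1 (mod 113)
The inverse is -29 mod 113 = 84
Verification: 74 × 84 = 6216 = 55 × 113 + 1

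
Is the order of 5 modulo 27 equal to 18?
Yes, ord_27(5) = 18.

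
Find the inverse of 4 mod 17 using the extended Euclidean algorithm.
Extended GCD: 4(-4) + 17(1) = 1. So 4^(-1) ≡ 13 ≡ 13 (mod 17). Verify: 4 × 13 = 52 ≡ 1 (mod 17)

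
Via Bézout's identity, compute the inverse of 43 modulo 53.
Extended GCD: 43(-16) + 53(13) = 1. So 43^(-1) ≡ 37 ≡ 37 (mod 53). Verify: 43 × 37 = 1591 ≡ 1 (mod 53)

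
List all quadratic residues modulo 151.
QRs mod 151: {1, 2, 4, 5, 8, 9, 10, 11, 16, 17, 18, 19, 20, 21, 22, 25, 29, 31, 32, 34, 36, 37, 38, 39, 40, 42, 43, 44, 45, 47, 49, 50, 55, 58, 59, 62, 64, 68, 69, 72, 74, 76, 78, 80, 81, 84, 85, 86, 88, 90, 91, 94, 95, 97, 98, 99, 100, 103, 105, 110, 116, 118, 121, 123, 124, 125, 127, 128, 136, 137, 138, 139, 144, 145, 148}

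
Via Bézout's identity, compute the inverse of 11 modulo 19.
Extended GCD: 11(7) + 19(-4) = 1. So 11^(-1) ≡ 7 ≡ 7 (mod 19). Verify: 11 × 7 = 77 ≡ 1 (mod 19)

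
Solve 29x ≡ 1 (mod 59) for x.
29^(-1) ≡ 57 (mod 59). Verification: 29 × 57 = 1653 ≡ 1 (mod 59)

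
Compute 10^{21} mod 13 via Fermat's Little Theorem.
12

By Fermat's Little Theorem, a^(p-1) ≡ 1 (mod p) for prime p and gcd(a, p) = 1
Here p = 13, so 10^12 ≡ 1 (mod 13)
We can reduce the exponent: 21 mod 12 = 9
So 10^21 ≡ 10^9 (mod 13)
Computing: 10^9 mod 13 = 12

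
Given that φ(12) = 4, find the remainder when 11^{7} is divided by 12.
By Euler: 11^{4} ≡ 1 (mod 12) since gcd(11, 12) = 1. 7 = 1×4 + 3. So 11^{7} ≡ 11^{3} ≡ 11 (mod 12)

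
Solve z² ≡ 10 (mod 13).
The square roots of 10 mod 13 are 7 and 6. Verify: 7² = 49 ≡ 10 (mod 13)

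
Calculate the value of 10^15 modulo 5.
Using repeated squaring. 10 ≡ 0 (mod 5). 15 = 8 + 4 + 2 + 1 (binary 1111). Repeated squaring mod 5: 0^1 ≡ 0; 0^2 ≡ 0² = 0 ≡ 0; 0^4 ≡ 0² = 0 ≡ 0; 0^8 ≡ 0² = 0 ≡ 0. Multiply: 10^15 ≡ 0^8 × 0^4 × 0^2 × 0^1 ≡ 0 × 0 × 0 × 0 (mod 5): 0 × 0 = 0 ≡ 0; 0 × 0 = 0 ≡ 0; 0 × 0 = 0 ≡ 0. So 10^15 ≡ 0 (mod 5).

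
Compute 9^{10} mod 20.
1

Using successive squaring:
Binary expansion of 10: 1010
Powers of 9 mod 20 (each is the square of the previous):
  9^1 ≡ 9 (mod 20)
  9^2 ≡ 9² = 81 ≡ 1 (mod 20)
  9^4 ≡ 1² = 1 ≡ 1 (mod 20)
  9^8 ≡ 1² = 1 ≡ 1 (mod 20)
10 = 8 + 2, so 9^10 = 9^8 × 9^2 ≡ 1 × 1 (mod 20)
Multiplying step by step:
  1 × 1 = 1 ≡ 1 (mod 20)
Result: 9^10 ≡ 1 (mod 20)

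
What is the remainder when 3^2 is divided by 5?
2 = 2 (binary 10). Repeated squaring mod 5: 3^1 ≡ 3; 3^2 ≡ 3² = 9 ≡ 4. So 3^2 ≡ 4 (mod 5).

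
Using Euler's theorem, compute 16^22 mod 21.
By Euler: 16^{12} ≡ 1 (mod 21) since gcd(16, 21) = 1. 22 = 1×12 + 10. So 16^{22} ≡ 16^{10} ≡ 16 (mod 21)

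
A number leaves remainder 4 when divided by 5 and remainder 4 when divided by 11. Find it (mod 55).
M = 5 × 11 = 55. M₁ = 11, y₁ ≡ 1 (mod 5). M₂ = 5, y₂ ≡ 9 (mod 11). m = 4×11×1 + 4×5×9 ≡ 4 (mod 55)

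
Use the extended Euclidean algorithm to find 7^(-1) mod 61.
Extended GCD: 7(-26) + 61(3) = 1. So 7^(-1) ≡ 35 ≡ 35 (mod 61). Verify: 7 × 35 = 245 ≡ 1 (mod 61)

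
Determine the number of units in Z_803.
720

Prime factorization: 803 = 11 × 73
Using the formula φ(n) = n × Π(1 - 1/p) for each prime factor p:
φ(803) = 803 × (1 - 1/11) × (1 - 1/73)
φ(803) = 720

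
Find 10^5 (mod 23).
5 = 4 + 1 (binary 101). Repeated squaring mod 23: 10^1 ≡ 10; 10^2 ≡ 10² = 100 ≡ 8; 10^4 ≡ 8² = 64 ≡ 18. Multiply: 10^5 = 10^4 × 10^1 ≡ 18 × 10 (mod 23): 18 × 10 = 180 ≡ 19. So 10^5 ≡ 19 (mod 23).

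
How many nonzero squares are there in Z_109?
For prime 109, there are (p-1)/2 = (109-1)/2 = 54 quadratic residues (excluding 0).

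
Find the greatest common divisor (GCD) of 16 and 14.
2

Using the Euclidean algorithm:
16 = 1 × 14 + 2
14 = 7 × 2 + 0

GCD(16, 14) = 2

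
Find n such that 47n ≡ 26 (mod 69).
49

Since gcd(47, 69) = 1 divides 26, a solution exists.
Multiply both sides by the inverse of 47 mod 69:
  47^(-1) mod 69 = 47
  x ≡ 47 × 26 ≡ 1222 ≡ 49 (mod 69)
Verification: 47 × 49 = 2303 = 33 × 69 + 26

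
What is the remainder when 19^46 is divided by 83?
Using repeated squaring. 46 = 32 + 8 + 4 + 2 (binary 101110). Repeated squaring mod 83: 19^1 ≡ 19; 19^2 ≡ 19² = 361 ≡ 29; 19^4 ≡ 29² = 841 ≡ 11; 19^8 ≡ 11² = 121 ≡ 38; 19^16 ≡ 38² = 1444 ≡ 33; 19^32 ≡ 33² = 1089 ≡ 10. Multiply: 19^46 = 19^32 × 19^8 × 19^4 × 19^2 ≡ 10 × 38 × 11 × 29 (mod 83): 10 × 38 = 380 ≡ 48; 48 × 11 = 528 ≡ 30; 30 × 29 = 870 ≡ 40. So 19^46 ≡ 40 (mod 83).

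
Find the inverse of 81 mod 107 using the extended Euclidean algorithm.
Extended GCD: 81(37) + 107(-28) = 1. So 81^(-1) ≡ 37 ≡ 37 (mod 107). Verify: 81 × 37 = 2997 ≡ 1 (mod 107)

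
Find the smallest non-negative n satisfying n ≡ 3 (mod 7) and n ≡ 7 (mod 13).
M = 7 × 13 = 91. M₁ = 13, y₁ ≡ 6 (mod 7). M₂ = 7, y₂ ≡ 2 (mod 13). n = 3×13×6 + 7×7×2 ≡ 59 (mod 91)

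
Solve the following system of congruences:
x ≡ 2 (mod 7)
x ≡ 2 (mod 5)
2

Using the Chinese Remainder Theorem:
M = product of moduli = 35
For equation 1: M_1 = 5, 5 ≡ 5 (mod 7), inverse of 5 mod 7 is 3 (check: 5 × 3 = 15 ≡ 1 (mod 7))
For equation 2: M_2 = 7, 7 ≡ 2 (mod 5), inverse of 7 mod 5 is 3 (check: 2 × 3 = 6 ≡ 1 (mod 5))
Combine: x ≡ Σ r_i×M_i×(M_i⁻¹ mod m_i) = 2×5×3 + 2×7×3 = 30 + 42 = 72
72 mod 35 = 2
x ≡ 2 (mod 35)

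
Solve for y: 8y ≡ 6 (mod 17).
5

Since gcd(8, 17) = 1 divides 6, a solution exists.
Multiply both sides by the inverse of 8 mod 17:
  8^(-1) mod 17 = 15
  x ≡ 15 × 6 ≡ 90 ≡ 5 (mod 17)
Verification: 8 × 5 = 40 = 2 × 17 + 6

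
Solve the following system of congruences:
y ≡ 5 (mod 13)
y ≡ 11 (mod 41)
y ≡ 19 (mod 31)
14279

Using the Chinese Remainder Theorem:
M = product of moduli = 16523
For equation 1: M_1 = 1271, 1271 ≡ 10 (mod 13), inverse of 1271 mod 13 is 4 (check: 10 × 4 = 40 ≡ 1 (mod 13))
For equation 2: M_2 = 403, 403 ≡ 34 (mod 41), inverse of 403 mod 41 is 35 (check: 34 × 35 = 1190 ≡ 1 (mod 41))
For equation 3: M_3 = 533, 533 ≡ 6 (mod 31), inverse of 533 mod 31 is 26 (check: 6 × 26 = 156 ≡ 1 (mod 31))
Combine: y ≡ Σ r_i×M_i×(M_i⁻¹ mod m_i) = 5×1271×4 + 11×403×35 + 19×533×26 = 25420 + 155155 + 263302 = 443877
443877 mod 16523 = 14279
y ≡ 14279 (mod 16523)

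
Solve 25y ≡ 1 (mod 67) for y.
59

Using Extended Euclidean Algorithm:
gcd(25, 67) = 1
Bezout coefficients: 25 × -8 + 67 × 3 = 1
So 25 × -8 ≡ 1 (mod 67)
The inverse is -8 mod 67 = 59
Verification: 25 × 59 = 1475 = 22 × 67 + 1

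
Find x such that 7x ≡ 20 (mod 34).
32

Since gcd(7, 34) = 1 divides 20, a solution exists.
Multiply both sides by the inverse of 7 mod 34:
  7^(-1) mod 34 = 5
  x ≡ 5 × 20 ≡ 100 ≡ 32 (mod 34)
Verification: 7 × 32 = 224 = 6 × 34 + 20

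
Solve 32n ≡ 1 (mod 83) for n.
13

Using Extended Euclidean Algorithm:
gcd(32, 83) = 1
Bezout coefficients: 32 × 13 + 83 × -5 = 1
So 32 × 13 ≡ 1 (mod 83)
The inverse is 13 mod 83 = 13
Verification: 32 × 13 = 416 = 5 × 83 + 1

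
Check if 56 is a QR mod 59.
By Euler's criterion: 56^{29} ≡ 58 (mod 59). Since this equals -1 (≡ 58), 56 is not a QR.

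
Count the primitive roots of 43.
12

The number of primitive roots modulo p is φ(p-1) = φ(42)
φ(42) = 12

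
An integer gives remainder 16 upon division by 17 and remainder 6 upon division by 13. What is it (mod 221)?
M = 17 × 13 = 221. M₁ = 13, y₁ ≡ 4 (mod 17). M₂ = 17, y₂ ≡ 10 (mod 13). x = 16×13×4 + 6×17×10 ≡ 84 (mod 221). The smallest positive such number is 84.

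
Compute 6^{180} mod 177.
105

Using successive squaring:
Binary expansion of 180: 10110100
Powers of 6 mod 177 (each is the square of the previous):
  6^1 ≡ 6 (mod 177)
  6^2 ≡ 6² = 36 ≡ 36 (mod 177)
  6^4 ≡ 36² = 1296 ≡ 57 (mod 177)
  6^8 ≡ 57² = 3249 ≡ 63 (mod 177)
  6^16 ≡ 63² = 3969 ≡ 75 (mod 177)
  6^32 ≡ 75² = 5625 ≡ 138 (mod 177)
  6^64 ≡ 138² = 19044 ≡ 105 (mod 177)
  6^128 ≡ 105² = 11025 ≡ 51 (mod 177)
180 = 128 + 32 + 16 + 4, so 6^180 = 6^128 × 6^32 × 6^16 × 6^4 ≡ 51 × 138 × 75 × 57 (mod 177)
Multiplying step by step:
  51 × 138 = 7038 ≡ 135 (mod 177)
  135 × 75 = 10125 ≡ 36 (mod 177)
  36 × 57 = 2052 ≡ 105 (mod 177)
Result: 6^180 ≡ 105 (mod 177)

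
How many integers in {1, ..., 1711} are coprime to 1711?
1624

Prime factorization: 1711 = 29 × 59
Using the formula φ(n) = n × Π(1 - 1/p) for each prime factor p:
φ(1711) = 1711 × (1 - 1/29) × (1 - 1/59)
φ(1711) = 1624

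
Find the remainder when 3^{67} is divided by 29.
By Fermat: 3^{28} ≡ 1 (mod 29). 67 = 2×28 + 11. So 3^{67} ≡ 3^{11} ≡ 15 (mod 29)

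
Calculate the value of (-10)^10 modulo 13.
(-10) ≡ 3 (mod 13). 10 = 8 + 2 (binary 1010). Repeated squaring mod 13: 3^1 ≡ 3; 3^2 ≡ 3² = 9 ≡ 9; 3^4 ≡ 9² = 81 ≡ 3; 3^8 ≡ 3² = 9 ≡ 9. Multiply: (-10)^10 ≡ 3^8 × 3^2 ≡ 9 × 9 (mod 13): 9 × 9 = 81 ≡ 3. So (-10)^10 ≡ 3 (mod 13).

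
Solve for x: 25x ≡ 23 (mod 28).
11

Since gcd(25, 28) = 1 divides 23, a solution exists.
Multiply both sides by the inverse of 25 mod 28:
  25^(-1) mod 28 = 9
  x ≡ 9 × 23 ≡ 207 ≡ 11 (mod 28)
Verification: 25 × 11 = 275 = 9 × 28 + 23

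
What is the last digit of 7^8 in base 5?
7 ≡ 2 (mod 5). 8 = 8 (binary 1000). Repeated squaring mod 5: 2^1 ≡ 2; 2^2 ≡ 2² = 4 ≡ 4; 2^4 ≡ 4² = 16 ≡ 1; 2^8 ≡ 1² = 1 ≡ 1. So 7^8 ≡ 1 (mod 5).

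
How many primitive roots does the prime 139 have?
Number of primitive roots mod 139 = φ(138) = 44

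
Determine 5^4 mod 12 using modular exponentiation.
4 = 4 (binary 100). Repeated squaring mod 12: 5^1 ≡ 5; 5^2 ≡ 5² = 25 ≡ 1; 5^4 ≡ 1² = 1 ≡ 1. So 5^4 ≡ 1 (mod 12).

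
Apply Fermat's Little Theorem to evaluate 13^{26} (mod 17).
16

By Fermat's Little Theorem, a^(p-1) ≡ 1 (mod p) for prime p and gcd(a, p) = 1
Here p = 17, so 13^16 ≡ 1 (mod 17)
We can reduce the exponent: 26 mod 16 = 10
So 13^26 ≡ 13^10 (mod 17)
Computing: 13^10 mod 17 = 16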